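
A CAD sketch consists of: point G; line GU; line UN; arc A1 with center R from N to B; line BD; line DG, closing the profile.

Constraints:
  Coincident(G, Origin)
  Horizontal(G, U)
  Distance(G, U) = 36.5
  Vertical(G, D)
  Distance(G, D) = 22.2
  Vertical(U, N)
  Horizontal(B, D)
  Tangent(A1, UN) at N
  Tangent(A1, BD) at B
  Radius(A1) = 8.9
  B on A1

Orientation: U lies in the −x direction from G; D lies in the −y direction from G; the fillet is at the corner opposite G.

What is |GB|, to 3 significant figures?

35.4

G is at the origin; GU is horizontal with |GU| = 36.5 and U on the −x side, so U = (-36.5, 0.00). GD is vertical with |GD| = 22.2 and D on the −y side, so D = (0.00, -22.2). The virtual corner opposite G is at (-36.5, -22.2). A1 meets UN tangentially, so RN is at right angles to UN and tangency of A1 to BD means the radius RB is perpendicular to BD, with radius 8.9, so the center R sits 8.9 in from both sides at R = (-27.6, -13.3). That places the tangent points at N = (-36.5, -13.3) on UN and B = (-27.6, -22.2) on BD. Then |GB| = |B − G| = 35.4.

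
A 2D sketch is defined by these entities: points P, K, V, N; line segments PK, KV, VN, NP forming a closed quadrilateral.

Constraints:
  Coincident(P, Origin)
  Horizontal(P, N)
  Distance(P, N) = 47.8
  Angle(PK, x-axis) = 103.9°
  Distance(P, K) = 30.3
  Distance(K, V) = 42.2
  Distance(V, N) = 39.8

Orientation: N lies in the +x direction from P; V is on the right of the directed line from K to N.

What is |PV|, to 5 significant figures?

13.156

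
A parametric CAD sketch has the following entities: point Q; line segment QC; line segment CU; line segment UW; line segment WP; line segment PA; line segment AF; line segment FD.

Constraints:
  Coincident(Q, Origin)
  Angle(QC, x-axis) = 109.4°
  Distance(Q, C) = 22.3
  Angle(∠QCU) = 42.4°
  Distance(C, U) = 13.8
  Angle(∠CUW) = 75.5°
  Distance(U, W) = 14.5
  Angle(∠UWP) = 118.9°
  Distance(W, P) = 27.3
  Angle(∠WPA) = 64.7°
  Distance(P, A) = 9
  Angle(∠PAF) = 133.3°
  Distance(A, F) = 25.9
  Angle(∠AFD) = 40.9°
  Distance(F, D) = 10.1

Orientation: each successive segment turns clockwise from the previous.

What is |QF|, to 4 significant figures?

19.25

∠WPA = 64.7° gives PA at 50.90° from the x-axis; with |PA| = 9.0, A = (-25.91, 17.35). ∠PAF = 133.3° gives AF at 4.200° from the x-axis; with |AF| = 25.9, F = (-0.08396, 19.25). Then |QF| = |F − Q| = 19.25.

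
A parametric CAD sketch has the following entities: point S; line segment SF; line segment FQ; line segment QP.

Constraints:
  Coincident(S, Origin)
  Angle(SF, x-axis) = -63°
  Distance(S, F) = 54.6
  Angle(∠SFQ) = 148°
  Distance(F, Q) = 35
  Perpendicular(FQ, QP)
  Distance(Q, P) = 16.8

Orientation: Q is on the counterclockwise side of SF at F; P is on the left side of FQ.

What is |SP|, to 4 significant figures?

82.20

S is at the origin; SF runs at -63.0° with length 54.6, so F = 54.6·(cos -63.0°, sin -63.0°) = (24.79, -48.65). ∠SFQ = 148.0°, so FQ runs at -63.0° + (180° − 148.0°) = -31.00° from the x-axis; with |FQ| = 35.0, Q = F + 35.0·(cos -31.00°, sin -31.00°) = (54.79, -66.68). FQ ⟂ QP; with |QP| = 16.8 on the left of FQ, P = Q + 16.8·(0.5150, 0.8572) = (63.44, -52.27). Then |SP| = |P − S| = 82.20.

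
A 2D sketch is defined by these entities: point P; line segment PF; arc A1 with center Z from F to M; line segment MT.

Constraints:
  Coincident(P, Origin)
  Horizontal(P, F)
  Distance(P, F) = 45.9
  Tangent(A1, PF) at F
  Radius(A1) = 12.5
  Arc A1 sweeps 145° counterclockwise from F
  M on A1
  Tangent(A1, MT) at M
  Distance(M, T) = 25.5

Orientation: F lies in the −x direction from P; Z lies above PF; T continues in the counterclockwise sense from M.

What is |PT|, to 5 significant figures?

70.360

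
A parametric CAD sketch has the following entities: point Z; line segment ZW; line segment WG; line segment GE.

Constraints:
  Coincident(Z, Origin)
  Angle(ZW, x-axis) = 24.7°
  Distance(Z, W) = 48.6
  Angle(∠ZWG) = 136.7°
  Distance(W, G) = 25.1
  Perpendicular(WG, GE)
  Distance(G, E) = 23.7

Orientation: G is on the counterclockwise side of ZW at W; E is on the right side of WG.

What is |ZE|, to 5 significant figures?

83.121

∠ZWG = 136.7°, so WG runs at 24.7° + (180° − 136.7°) = 68.000° from the x-axis; with |WG| = 25.1, G = W + 25.1·(cos 68.000°, sin 68.000°) = (53.556, 43.581). WG is perpendicular to GE; with |GE| = 23.7 on the right of WG, E = G + 23.7·(0.92718, -0.37461) = (75.530, 34.702). Then |ZE| = |E − Z| = 83.121.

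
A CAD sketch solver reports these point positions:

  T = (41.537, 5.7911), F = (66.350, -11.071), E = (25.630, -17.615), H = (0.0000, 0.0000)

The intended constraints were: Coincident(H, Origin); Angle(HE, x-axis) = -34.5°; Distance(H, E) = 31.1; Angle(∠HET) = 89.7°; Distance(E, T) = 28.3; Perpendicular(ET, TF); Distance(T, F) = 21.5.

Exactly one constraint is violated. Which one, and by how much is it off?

Distance(T, F) = 21.5 — off by 8.50.

H = (0.00, 0.00) ✓; HE at -34.50° ✓; |HE| = 31.10 ✓; ∠HET = 89.70° ✓; |ET| = 28.30 ✓; ∠(ET, TF) = 90.00° ✓; |TF| = 30.00 ✗.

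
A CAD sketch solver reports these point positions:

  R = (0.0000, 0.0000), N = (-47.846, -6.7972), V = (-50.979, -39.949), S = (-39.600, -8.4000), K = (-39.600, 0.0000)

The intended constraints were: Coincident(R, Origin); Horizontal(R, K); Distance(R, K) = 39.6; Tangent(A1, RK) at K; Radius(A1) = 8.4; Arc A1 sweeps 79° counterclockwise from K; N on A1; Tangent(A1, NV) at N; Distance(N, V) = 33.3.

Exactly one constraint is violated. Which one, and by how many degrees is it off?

Tangent(A1, NV) at N — off by 5.60°.

R = (0.00, 0.00) ✓; R.y = 0.00, K.y = 0.00 ✓; |RK| = 39.60 ✓; ∠(SK, KR) = 90.00° ✓; |SK| = 8.400 ✓; bearing(S→N) − bearing(S→K) = 79.00° ✓; |SN| = 8.400 ✓; ∠(SN, NV) = 84.40° ✗; |NV| = 33.30 ✓.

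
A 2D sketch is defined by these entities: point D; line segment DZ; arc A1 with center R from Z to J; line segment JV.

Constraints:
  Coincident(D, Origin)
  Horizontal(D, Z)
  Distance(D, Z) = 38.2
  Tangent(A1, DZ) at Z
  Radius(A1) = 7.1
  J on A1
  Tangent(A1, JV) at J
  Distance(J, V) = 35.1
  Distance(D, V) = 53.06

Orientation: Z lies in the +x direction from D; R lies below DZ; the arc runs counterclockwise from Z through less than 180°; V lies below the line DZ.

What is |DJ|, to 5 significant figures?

31.941

D is at the origin; DZ is horizontal with |DZ| = 38.2 and Z on the +x side, so Z = (38.200, 0.0000). Tangency of A1 to DZ means the radius RZ is perpendicular to DZ, so R = Z + (0, -7.1) = (38.200, -7.1000). Since RJ ⟂ JV (tangency), |RV| = √(7.1² + 35.1²) = 35.811 regardless of where J sits on A1. So V lies on both circle(D, 53.06) and circle(R, 35.811); the below-DZ intersection is V = (31.951, -42.361). J is the foot of the tangent from V: J = (31.102, -7.2717).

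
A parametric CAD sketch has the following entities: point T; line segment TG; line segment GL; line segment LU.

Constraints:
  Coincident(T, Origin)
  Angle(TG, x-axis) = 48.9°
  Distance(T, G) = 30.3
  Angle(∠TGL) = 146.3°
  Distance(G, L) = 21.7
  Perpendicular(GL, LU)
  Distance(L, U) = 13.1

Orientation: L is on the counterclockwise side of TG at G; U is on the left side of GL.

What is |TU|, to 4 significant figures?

47.05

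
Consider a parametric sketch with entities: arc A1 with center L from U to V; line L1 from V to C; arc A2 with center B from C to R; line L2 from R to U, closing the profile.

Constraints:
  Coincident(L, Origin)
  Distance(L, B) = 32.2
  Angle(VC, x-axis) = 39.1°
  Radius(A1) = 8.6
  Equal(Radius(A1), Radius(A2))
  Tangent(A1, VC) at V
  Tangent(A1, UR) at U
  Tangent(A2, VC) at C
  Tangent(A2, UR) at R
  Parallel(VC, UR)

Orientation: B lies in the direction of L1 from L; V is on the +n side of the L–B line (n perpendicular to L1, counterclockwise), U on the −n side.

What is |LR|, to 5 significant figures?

33.329

The slot axis is L1's direction at 39.1°, so u = (cos 39.1°, sin 39.1°) = (0.77605, 0.63068) and n = (−sin 39.1°, cos 39.1°) = (-0.63068, 0.77605). L is at the origin and B lies 32.2 along u from L, so B = 32.2·u = (24.989, 20.308). Tangency of A1 to both parallel lines with radius 8.6 puts V and U at L ± 8.6·n: V = (-5.4238, 6.6740), U = (5.4238, -6.6740). Equal radii place C and R the same way about B: C = B + 8.6·n = (19.565, 26.982), R = B − 8.6·n = (30.413, 13.634). Then |LR| = |R − L| = 33.329.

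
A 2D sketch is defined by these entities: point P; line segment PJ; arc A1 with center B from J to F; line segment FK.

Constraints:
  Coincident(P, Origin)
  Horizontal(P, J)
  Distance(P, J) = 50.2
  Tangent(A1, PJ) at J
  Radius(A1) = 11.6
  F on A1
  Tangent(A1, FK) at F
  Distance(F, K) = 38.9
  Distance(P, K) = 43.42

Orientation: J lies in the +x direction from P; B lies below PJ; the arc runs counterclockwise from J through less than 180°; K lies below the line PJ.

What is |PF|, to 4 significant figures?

40.70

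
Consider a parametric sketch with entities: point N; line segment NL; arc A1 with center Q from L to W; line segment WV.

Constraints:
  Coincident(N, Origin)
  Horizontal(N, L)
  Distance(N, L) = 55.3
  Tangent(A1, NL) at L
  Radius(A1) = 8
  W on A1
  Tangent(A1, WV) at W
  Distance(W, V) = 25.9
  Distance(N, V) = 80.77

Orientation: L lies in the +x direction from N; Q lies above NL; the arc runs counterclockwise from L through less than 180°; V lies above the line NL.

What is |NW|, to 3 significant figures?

61.8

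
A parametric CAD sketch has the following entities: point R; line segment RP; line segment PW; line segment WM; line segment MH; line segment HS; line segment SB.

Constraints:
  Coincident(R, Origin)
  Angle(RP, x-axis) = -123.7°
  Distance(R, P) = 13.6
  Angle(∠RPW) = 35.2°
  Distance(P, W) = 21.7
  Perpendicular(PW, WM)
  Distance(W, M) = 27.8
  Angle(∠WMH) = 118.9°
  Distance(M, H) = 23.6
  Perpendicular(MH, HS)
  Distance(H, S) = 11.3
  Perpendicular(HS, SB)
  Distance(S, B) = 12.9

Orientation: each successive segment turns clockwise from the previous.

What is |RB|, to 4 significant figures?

15.82

R is at the origin; RP runs at -123.7° with length 13.6, so P = (-7.546, -11.31). ∠RPW = 35.2° gives PW at 91.50° from the x-axis; with |PW| = 21.7, W = (-8.114, 10.38). PW ⟂ WM, so WM runs at 1.500°; with |WM| = 27.8, M = (19.68, 11.11). ∠WMH = 118.9° gives MH at -59.60° from the x-axis; with |MH| = 23.6, H = (31.62, -9.250). The perpendicularity gives HS at right angles to MH, so HS runs at -149.6°; with |HS| = 11.3, S = (21.87, -14.97). HS ⟂ SB, so SB runs at 120.4°; with |SB| = 12.9, B = (15.34, -3.841). Then |RB| = |B − R| = 15.82.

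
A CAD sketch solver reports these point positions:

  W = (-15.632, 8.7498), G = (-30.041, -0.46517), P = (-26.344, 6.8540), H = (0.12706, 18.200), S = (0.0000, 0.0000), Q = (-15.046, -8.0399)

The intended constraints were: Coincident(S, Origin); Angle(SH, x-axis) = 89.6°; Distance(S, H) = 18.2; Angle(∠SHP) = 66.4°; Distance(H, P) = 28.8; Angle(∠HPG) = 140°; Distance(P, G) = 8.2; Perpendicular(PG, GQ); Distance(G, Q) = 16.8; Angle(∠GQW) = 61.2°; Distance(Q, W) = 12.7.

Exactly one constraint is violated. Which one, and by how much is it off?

Distance(Q, W) = 12.7 — off by 4.10.

S = (0.00, 0.00) ✓; SH at 89.60° ✓; |SH| = 18.20 ✓; ∠SHP = 66.40° ✓; |HP| = 28.80 ✓; ∠HPG = 140.0° ✓; |PG| = 8.200 ✓; ∠(PG, GQ) = 90.00° ✓; |GQ| = 16.80 ✓; ∠GQW = 61.20° ✓; |QW| = 16.80 ✗.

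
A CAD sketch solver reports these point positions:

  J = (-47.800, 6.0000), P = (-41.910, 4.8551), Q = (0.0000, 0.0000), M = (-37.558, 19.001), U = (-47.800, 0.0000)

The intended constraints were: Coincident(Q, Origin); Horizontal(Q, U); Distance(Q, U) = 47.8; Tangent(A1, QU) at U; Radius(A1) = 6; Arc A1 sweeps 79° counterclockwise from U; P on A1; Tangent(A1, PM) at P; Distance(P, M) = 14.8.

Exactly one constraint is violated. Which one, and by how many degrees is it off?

Tangent(A1, PM) at P — off by 6.10°.

Q = (0.00, 0.00) ✓; Q.y = 0.00, U.y = 0.00 ✓; |QU| = 47.80 ✓; ∠(JU, UQ) = 90.00° ✓; |JU| = 6.000 ✓; bearing(J→P) − bearing(J→U) = 79.00° ✓; |JP| = 6.000 ✓; ∠(JP, PM) = 96.10° ✗; |PM| = 14.80 ✓.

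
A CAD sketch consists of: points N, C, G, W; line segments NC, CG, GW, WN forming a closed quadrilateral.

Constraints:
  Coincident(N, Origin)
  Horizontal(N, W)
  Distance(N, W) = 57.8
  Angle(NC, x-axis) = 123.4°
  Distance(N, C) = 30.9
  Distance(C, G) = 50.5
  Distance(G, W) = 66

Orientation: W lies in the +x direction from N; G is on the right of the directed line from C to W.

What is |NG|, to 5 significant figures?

23.369

N is at the origin; NW is horizontal with |NW| = 57.8 and W in +x, so W = (57.8, 0). NC runs at 123.4° with |NC| = 30.9, so C = (-17.010, 25.797). G is determined by |CG| = 50.5 and |GW| = 66.0 together: it lies at the intersection of circle(C, 50.5) and circle(W, 66.0). With |CW| = 79.133, the foot of the radical line on CW is 28.157 from C and the perpendicular offset is √(50.5² − 28.157²) = 41.922. Taking the right-of-CW solution: G = (-4.0576, -23.014).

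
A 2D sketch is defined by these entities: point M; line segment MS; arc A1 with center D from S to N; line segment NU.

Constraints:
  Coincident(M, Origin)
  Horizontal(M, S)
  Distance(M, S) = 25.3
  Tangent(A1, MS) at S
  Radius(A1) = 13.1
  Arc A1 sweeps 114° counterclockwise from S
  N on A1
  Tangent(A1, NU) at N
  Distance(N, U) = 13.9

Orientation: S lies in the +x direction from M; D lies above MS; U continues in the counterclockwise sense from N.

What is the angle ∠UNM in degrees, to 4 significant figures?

92.31°

M is at the origin; MS is horizontal with |MS| = 25.3 and S on the +x side, so S = (25.30, 0.000). Tangency of A1 to MS means the radius DS is perpendicular to MS, so D = S + (0, 13.1) = (25.30, 13.10). On A1, S sits at bearing -90° from D; a 114° counterclockwise sweep puts N at bearing 24°, so N = D + 13.1·(cos 24°, sin 24°) = (37.27, 18.43). A1 meets NU tangentially, so DN is at right angles to NU, so NU runs along (−sin 24°, cos 24°); with |NU| = 13.9, U = (31.61, 31.13). Then cos ∠UNM = NU·NM / (|NU||NM|), giving 92.31°.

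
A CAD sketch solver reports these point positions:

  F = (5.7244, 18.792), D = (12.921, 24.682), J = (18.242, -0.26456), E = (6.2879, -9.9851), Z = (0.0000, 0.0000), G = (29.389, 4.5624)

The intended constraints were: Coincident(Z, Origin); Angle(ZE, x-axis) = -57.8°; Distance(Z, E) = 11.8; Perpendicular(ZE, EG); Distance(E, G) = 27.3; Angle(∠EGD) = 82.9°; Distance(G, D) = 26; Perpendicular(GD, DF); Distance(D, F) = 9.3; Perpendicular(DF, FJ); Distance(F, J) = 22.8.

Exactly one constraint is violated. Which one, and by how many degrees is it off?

Perpendicular(DF, FJ) — off by 6.00°.

Z = (0.00, 0.00) ✓; ZE at -57.80° ✓; |ZE| = 11.80 ✓; ∠(ZE, EG) = 90.00° ✓; |EG| = 27.30 ✓; ∠EGD = 82.90° ✓; |GD| = 26.00 ✓; ∠(GD, DF) = 90.00° ✓; |DF| = 9.300 ✓; ∠(DF, FJ) = 84.00° ✗; |FJ| = 22.80 ✓.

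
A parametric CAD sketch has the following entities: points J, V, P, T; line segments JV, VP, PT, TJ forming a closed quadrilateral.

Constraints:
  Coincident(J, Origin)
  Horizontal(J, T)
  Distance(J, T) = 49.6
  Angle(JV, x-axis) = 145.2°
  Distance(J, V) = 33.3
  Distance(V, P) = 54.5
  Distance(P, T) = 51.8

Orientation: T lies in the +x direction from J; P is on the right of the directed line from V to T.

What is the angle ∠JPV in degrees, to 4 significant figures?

25.76°

Checks: |VP| = 54.50 ✓; |PT| = 51.80 ✓.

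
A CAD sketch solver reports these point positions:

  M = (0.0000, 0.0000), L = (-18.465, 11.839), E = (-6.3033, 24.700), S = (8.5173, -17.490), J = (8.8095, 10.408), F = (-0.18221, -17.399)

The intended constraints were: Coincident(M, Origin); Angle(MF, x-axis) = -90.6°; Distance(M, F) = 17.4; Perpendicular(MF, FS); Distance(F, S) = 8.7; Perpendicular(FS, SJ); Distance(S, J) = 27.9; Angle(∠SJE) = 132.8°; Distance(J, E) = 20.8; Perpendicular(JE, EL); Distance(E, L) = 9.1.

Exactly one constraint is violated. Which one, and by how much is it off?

Distance(E, L) = 9.1 — off by 8.60.

M = (0.00, 0.00) ✓; MF at -90.60° ✓; |MF| = 17.40 ✓; ∠(MF, FS) = 90.00° ✓; |FS| = 8.700 ✓; ∠(FS, SJ) = 90.00° ✓; |SJ| = 27.90 ✓; ∠SJE = 132.8° ✓; |JE| = 20.80 ✓; ∠(JE, EL) = 90.00° ✓; |EL| = 17.70 ✗.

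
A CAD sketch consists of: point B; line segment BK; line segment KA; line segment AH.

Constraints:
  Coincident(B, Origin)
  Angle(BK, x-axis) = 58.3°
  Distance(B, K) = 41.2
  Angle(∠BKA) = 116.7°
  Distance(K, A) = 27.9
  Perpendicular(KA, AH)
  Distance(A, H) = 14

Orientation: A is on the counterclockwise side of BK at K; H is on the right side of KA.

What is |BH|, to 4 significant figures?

68.81

B is at the origin; BK runs at 58.3° with length 41.2, so K = 41.2·(cos 58.3°, sin 58.3°) = (21.65, 35.05). ∠BKA = 116.7°, so KA runs at 58.3° + (180° − 116.7°) = 121.6° from the x-axis; with |KA| = 27.9, A = K + 27.9·(cos 121.6°, sin 121.6°) = (7.030, 58.82). The perpendicularity gives AH at right angles to KA; with |AH| = 14.0 on the right of KA, H = A + 14.0·(0.8517, 0.5240) = (18.95, 66.15). Then |BH| = |H − B| = 68.81.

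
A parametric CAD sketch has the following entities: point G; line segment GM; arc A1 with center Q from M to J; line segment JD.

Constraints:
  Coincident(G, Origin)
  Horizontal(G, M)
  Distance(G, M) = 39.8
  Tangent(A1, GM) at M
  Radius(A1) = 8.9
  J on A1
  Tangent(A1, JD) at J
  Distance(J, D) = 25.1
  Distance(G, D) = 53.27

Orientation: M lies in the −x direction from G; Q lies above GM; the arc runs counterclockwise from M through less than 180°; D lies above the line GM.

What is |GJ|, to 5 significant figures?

33.557

Checks: |GM| = 39.80 ✓; |QJ| = 8.900 ✓; ∠(QJ, JD) = 90.00° ✓; |JD| = 25.10 ✓; |GD| = 53.27 ✓.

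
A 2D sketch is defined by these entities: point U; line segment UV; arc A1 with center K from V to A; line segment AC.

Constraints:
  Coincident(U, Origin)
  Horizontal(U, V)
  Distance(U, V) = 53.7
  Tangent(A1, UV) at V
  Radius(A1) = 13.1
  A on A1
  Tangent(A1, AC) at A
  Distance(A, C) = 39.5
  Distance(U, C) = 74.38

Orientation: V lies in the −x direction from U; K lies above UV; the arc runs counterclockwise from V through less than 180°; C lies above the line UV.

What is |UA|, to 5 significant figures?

44.095

Checks: U = (0.00, 0.00) ✓; ∠(KV, VU) = 90.00° ✓; |KV| = 13.10 ✓; |KA| = 13.10 ✓; ∠(KA, AC) = 90.00° ✓; |AC| = 39.50 ✓; |UC| = 74.38 ✓.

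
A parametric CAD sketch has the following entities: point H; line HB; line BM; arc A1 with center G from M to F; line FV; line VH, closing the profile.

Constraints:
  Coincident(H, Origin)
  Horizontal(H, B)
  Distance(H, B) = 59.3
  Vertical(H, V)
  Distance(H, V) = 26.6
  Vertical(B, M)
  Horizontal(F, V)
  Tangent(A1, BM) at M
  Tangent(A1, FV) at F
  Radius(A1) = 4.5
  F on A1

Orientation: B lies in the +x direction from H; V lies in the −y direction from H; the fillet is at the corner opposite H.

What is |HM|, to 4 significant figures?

63.28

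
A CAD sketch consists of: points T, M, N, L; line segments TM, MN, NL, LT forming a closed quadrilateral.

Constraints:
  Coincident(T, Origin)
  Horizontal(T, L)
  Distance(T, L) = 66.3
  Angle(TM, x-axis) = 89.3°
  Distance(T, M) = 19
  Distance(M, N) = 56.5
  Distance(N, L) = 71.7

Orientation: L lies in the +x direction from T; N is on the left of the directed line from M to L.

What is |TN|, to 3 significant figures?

72.7

Checks: |MN| = 56.50 ✓; |NL| = 71.70 ✓.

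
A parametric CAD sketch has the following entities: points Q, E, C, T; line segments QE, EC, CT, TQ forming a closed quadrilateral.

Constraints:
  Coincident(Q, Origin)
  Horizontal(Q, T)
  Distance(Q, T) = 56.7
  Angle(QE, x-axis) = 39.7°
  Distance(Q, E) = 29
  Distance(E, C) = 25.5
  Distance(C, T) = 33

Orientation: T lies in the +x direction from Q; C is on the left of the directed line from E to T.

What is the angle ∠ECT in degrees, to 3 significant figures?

82.7°

Checks: Q = (0.00, 0.00) ✓; |EC| = 25.50 ✓; |CT| = 33.00 ✓.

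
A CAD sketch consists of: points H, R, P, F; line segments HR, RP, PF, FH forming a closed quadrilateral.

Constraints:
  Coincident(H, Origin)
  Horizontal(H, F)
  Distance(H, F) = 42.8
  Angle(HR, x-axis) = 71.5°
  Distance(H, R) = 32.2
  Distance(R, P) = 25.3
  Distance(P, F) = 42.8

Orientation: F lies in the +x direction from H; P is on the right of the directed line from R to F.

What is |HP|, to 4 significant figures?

7.161

Checks: |RP| = 25.30 ✓; |PF| = 42.80 ✓.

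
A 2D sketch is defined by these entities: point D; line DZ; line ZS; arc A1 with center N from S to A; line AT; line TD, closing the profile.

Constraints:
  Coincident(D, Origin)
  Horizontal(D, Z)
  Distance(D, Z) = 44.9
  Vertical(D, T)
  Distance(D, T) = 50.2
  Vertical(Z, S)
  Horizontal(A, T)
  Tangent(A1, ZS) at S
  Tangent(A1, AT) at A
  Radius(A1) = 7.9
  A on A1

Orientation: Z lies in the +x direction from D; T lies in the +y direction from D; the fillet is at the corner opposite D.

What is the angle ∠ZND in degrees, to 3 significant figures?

51.8°

DT is vertical with |DT| = 50.2 and T on the +y side, so T = (0.00, 50.2). The virtual corner opposite D is at (44.9, 50.2). Since A1 is tangent to ZS there, NS ⟂ ZS and the tangent condition forces NA to be normal to AT, with radius 7.9, so the center N sits 7.9 in from both sides at N = (37.0, 42.3). Then cos ∠ZND = NZ·ND / (|NZ||ND|), giving 51.8°.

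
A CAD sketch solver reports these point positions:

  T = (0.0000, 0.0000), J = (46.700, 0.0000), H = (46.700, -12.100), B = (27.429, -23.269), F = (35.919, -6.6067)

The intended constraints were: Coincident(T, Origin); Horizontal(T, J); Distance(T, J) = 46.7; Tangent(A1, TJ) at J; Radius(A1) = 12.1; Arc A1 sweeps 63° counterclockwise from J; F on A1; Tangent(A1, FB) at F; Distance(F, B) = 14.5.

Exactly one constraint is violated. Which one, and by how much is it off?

Distance(F, B) = 14.5 — off by 4.20.

T = (0.00, 0.00) ✓; T.y = 0.00, J.y = 0.00 ✓; |TJ| = 46.70 ✓; ∠(HJ, JT) = 90.00° ✓; |HJ| = 12.10 ✓; bearing(H→F) − bearing(H→J) = 63.00° ✓; |HF| = 12.10 ✓; ∠(HF, FB) = 90.00° ✓; |FB| = 18.70 ✗.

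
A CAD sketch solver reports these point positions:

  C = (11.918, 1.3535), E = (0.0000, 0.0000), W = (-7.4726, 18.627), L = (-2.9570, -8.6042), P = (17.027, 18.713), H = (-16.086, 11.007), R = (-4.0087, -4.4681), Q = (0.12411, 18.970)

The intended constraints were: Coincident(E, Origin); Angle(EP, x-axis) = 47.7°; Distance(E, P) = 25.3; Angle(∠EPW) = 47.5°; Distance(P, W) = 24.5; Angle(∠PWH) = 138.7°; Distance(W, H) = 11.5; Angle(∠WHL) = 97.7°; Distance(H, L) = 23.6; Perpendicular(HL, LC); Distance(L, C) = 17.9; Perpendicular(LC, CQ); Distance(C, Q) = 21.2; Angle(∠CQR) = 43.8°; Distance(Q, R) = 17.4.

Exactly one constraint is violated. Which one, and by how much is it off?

Distance(Q, R) = 17.4 — off by 6.40.

E = (0.00, 0.00) ✓; EP at 47.70° ✓; |EP| = 25.30 ✓; ∠EPW = 47.50° ✓; |PW| = 24.50 ✓; ∠PWH = 138.7° ✓; |WH| = 11.50 ✓; ∠WHL = 97.70° ✓; |HL| = 23.60 ✓; ∠(HL, LC) = 90.00° ✓; |LC| = 17.90 ✓; ∠(LC, CQ) = 90.00° ✓; |CQ| = 21.20 ✓; ∠CQR = 43.80° ✓; |QR| = 23.80 ✗.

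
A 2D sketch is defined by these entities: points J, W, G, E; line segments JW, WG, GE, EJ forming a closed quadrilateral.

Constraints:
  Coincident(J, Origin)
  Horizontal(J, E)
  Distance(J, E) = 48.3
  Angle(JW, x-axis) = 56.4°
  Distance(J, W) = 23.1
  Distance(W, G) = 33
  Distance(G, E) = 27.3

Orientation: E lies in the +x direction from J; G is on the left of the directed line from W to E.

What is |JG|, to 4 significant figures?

52.38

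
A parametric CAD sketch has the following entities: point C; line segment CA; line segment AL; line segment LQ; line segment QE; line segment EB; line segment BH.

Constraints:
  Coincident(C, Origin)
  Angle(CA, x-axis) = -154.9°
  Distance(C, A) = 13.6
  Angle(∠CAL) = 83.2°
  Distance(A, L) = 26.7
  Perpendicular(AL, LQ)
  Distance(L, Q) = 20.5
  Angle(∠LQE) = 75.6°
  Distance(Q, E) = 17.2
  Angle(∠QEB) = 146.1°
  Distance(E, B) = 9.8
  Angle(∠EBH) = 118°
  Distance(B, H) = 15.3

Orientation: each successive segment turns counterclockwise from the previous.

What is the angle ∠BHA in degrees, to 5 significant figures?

38.041°

C is at the origin; CA runs at -154.9° with length 13.6, so A = (-12.316, -5.7691). ∠CAL = 83.2° gives AL at -58.100° from the x-axis; with |AL| = 26.7, L = (1.7936, -28.437). The perpendicularity gives LQ at right angles to AL, so LQ runs at 31.900°; with |LQ| = 20.5, Q = (19.197, -17.604). ∠LQE = 75.6° gives QE at 136.30° from the x-axis; with |QE| = 17.2, E = (6.7625, -5.7205). ∠QEB = 146.1° gives EB at 170.20° from the x-axis; with |EB| = 9.8, B = (-2.8945, -4.0524). ∠EBH = 118.0° gives BH at -127.80° from the x-axis; with |BH| = 15.3, H = (-12.272, -16.142). Then cos ∠BHA = HB·HA / (|HB||HA|), giving 38.041°.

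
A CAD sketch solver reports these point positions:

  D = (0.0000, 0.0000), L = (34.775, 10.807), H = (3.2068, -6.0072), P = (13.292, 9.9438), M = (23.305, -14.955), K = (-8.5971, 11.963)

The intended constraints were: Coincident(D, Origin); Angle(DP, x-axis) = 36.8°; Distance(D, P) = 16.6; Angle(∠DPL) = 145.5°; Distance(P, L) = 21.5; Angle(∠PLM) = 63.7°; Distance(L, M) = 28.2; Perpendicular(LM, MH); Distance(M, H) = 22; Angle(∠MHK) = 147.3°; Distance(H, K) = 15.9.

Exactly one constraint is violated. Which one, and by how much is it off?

Distance(H, K) = 15.9 — off by 5.60.

D = (0.00, 0.00) ✓; DP at 36.80° ✓; |DP| = 16.60 ✓; ∠DPL = 145.5° ✓; |PL| = 21.50 ✓; ∠PLM = 63.70° ✓; |LM| = 28.20 ✓; ∠(LM, MH) = 90.00° ✓; |MH| = 22.00 ✓; ∠MHK = 147.3° ✓; |HK| = 21.50 ✗.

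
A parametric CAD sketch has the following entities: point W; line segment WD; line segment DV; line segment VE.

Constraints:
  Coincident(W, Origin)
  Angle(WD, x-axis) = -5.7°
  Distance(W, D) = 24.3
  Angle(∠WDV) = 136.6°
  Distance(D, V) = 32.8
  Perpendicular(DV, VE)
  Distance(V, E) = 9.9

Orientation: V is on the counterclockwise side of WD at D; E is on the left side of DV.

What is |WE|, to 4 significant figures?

50.91

W is at the origin; WD runs at -5.7° with length 24.3, so D = 24.3·(cos -5.7°, sin -5.7°) = (24.18, -2.413). ∠WDV = 136.6°, so DV runs at -5.7° + (180° − 136.6°) = 37.70° from the x-axis; with |DV| = 32.8, V = D + 32.8·(cos 37.70°, sin 37.70°) = (50.13, 17.64). The perpendicularity gives VE at right angles to DV; with |VE| = 9.9 on the left of DV, E = V + 9.9·(-0.6115, 0.7912) = (44.08, 25.48). Then |WE| = |E − W| = 50.91.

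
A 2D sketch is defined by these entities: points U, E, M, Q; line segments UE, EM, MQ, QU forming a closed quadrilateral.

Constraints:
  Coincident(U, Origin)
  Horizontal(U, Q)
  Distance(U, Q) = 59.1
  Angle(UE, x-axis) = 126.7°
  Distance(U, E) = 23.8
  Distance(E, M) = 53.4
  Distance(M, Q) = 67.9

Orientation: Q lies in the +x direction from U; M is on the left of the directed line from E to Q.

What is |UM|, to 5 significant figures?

61.855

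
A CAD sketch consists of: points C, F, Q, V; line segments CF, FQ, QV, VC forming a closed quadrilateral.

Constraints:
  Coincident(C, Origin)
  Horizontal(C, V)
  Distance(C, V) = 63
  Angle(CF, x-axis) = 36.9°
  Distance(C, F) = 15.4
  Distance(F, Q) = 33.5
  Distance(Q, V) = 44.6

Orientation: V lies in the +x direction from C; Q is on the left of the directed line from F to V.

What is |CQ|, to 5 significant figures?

48.685

Checks: |FQ| = 33.50 ✓; |QV| = 44.60 ✓.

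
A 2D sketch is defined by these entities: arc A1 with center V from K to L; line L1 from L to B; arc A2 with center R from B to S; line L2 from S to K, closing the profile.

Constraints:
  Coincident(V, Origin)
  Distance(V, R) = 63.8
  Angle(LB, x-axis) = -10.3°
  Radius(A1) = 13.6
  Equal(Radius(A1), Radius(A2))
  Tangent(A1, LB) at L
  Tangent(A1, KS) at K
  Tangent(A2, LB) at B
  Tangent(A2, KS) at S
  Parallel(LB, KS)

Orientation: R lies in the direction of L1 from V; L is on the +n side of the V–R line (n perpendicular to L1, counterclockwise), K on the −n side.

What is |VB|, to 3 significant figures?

65.2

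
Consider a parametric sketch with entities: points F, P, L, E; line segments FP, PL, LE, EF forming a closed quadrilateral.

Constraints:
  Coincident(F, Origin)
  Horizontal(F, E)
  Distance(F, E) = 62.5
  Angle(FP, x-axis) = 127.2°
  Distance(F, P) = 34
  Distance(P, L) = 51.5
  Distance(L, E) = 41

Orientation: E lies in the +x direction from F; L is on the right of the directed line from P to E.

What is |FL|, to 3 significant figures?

21.7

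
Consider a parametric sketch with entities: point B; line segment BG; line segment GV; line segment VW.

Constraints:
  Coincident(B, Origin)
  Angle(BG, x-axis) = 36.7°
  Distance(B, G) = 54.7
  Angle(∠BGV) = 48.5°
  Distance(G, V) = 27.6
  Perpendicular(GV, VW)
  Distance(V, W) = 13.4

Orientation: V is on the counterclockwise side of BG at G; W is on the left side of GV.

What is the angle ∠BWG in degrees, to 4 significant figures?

133.3°

∠BGV = 48.5°, so GV runs at 36.7° + (180° − 48.5°) = 168.2° from the x-axis; with |GV| = 27.6, V = G + 27.6·(cos 168.2°, sin 168.2°) = (16.84, 38.33). GV is perpendicular to VW; with |VW| = 13.4 on the left of GV, W = V + 13.4·(-0.2045, -0.9789) = (14.10, 25.22). Then cos ∠BWG = WB·WG / (|WB||WG|), giving 133.3°.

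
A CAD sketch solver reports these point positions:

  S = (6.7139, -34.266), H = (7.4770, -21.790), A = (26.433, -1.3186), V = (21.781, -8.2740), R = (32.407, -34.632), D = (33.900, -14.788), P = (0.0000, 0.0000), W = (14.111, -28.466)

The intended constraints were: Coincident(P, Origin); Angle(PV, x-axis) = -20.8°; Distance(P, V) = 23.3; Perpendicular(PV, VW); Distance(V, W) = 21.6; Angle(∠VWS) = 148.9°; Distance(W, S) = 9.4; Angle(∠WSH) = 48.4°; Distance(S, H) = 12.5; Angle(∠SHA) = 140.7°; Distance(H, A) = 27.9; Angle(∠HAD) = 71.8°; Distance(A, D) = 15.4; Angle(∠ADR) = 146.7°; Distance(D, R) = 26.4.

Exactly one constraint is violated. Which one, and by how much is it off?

Distance(D, R) = 26.4 — off by 6.50.

P = (0.00, 0.00) ✓; PV at -20.80° ✓; |PV| = 23.30 ✓; ∠(PV, VW) = 90.00° ✓; |VW| = 21.60 ✓; ∠VWS = 148.9° ✓; |WS| = 9.400 ✓; ∠WSH = 48.40° ✓; |SH| = 12.50 ✓; ∠SHA = 140.7° ✓; |HA| = 27.90 ✓; ∠HAD = 71.80° ✓; |AD| = 15.40 ✓; ∠ADR = 146.7° ✓; |DR| = 19.90 ✗.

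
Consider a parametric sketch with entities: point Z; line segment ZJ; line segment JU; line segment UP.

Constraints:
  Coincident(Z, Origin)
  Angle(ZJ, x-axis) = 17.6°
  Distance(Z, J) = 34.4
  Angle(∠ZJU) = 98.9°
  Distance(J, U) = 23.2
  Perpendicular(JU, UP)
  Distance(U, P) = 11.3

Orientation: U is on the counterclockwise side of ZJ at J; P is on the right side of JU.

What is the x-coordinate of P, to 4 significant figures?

40.45

∠ZJU = 98.9°, so JU runs at 17.6° + (180° − 98.9°) = 98.70° from the x-axis; with |JU| = 23.2, U = J + 23.2·(cos 98.70°, sin 98.70°) = (29.28, 33.33). JU ⟂ UP; with |UP| = 11.3 on the right of JU, P = U + 11.3·(0.9885, 0.1513) = (40.45, 35.04). So P.x = 40.45.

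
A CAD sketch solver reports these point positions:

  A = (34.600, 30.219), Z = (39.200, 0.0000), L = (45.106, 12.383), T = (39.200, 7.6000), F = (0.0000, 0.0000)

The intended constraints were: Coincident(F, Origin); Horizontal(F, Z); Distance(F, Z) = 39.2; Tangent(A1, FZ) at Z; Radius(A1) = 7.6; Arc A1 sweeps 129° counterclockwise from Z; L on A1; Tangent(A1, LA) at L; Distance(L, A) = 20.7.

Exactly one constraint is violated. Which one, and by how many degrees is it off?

Tangent(A1, LA) at L — off by 8.50°.

F = (0.00, 0.00) ✓; F.y = 0.00, Z.y = 0.00 ✓; |FZ| = 39.20 ✓; ∠(TZ, ZF) = 90.00° ✓; |TZ| = 7.600 ✓; bearing(T→L) − bearing(T→Z) = 129.0° ✓; |TL| = 7.600 ✓; ∠(TL, LA) = 98.50° ✗; |LA| = 20.70 ✓.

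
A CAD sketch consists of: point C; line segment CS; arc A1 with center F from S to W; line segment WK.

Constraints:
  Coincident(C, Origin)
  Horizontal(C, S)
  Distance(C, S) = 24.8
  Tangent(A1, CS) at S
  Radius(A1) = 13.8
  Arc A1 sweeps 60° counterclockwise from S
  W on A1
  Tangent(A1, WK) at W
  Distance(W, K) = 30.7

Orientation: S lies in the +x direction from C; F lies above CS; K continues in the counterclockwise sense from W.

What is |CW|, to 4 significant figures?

37.39

C is at the origin; C and S share the same y with |CS| = 24.8 and S on the +x side, so S = (24.80, 0.000). Tangency of A1 to CS means the radius FS is perpendicular to CS, so F = S + (0, 13.8) = (24.80, 13.80). On A1, S sits at bearing -90° from F; a 60° counterclockwise sweep puts W at bearing -30°, so W = F + 13.8·(cos -30°, sin -30°) = (36.75, 6.900). Then |CW| = |W − C| = 37.39.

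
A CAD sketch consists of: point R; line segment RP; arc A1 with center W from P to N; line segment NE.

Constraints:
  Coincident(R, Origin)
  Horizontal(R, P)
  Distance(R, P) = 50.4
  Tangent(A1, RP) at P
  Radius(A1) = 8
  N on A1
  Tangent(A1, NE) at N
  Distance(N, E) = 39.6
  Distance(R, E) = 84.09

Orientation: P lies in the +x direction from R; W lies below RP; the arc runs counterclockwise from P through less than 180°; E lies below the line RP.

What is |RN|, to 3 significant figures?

46.9

Checks: |WN| = 8.000 ✓; ∠(WN, NE) = 90.00° ✓; |NE| = 39.60 ✓; |RE| = 84.09 ✓.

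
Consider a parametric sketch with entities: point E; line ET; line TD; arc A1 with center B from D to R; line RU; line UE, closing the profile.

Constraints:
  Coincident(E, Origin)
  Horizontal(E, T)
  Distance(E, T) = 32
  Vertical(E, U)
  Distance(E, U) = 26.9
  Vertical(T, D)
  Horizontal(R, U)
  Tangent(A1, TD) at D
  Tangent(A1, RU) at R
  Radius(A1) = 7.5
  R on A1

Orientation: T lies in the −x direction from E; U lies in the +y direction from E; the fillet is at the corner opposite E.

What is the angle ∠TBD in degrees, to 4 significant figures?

68.86°

E is at the origin; ET is horizontal with |ET| = 32.0 and T on the −x side, so T = (-32.00, 0.000). EU is vertical with |EU| = 26.9 and U on the +y side, so U = (0.000, 26.90). The virtual corner opposite E is at (-32.00, 26.90). A1 meets TD tangentially, so BD is at right angles to TD and tangency of A1 to RU means the radius BR is perpendicular to RU, with radius 7.5, so the center B sits 7.5 in from both sides at B = (-24.50, 19.40). That places the tangent points at D = (-32.00, 19.40) on TD and R = (-24.50, 26.90) on RU. Then cos ∠TBD = BT·BD / (|BT||BD|), giving 68.86°.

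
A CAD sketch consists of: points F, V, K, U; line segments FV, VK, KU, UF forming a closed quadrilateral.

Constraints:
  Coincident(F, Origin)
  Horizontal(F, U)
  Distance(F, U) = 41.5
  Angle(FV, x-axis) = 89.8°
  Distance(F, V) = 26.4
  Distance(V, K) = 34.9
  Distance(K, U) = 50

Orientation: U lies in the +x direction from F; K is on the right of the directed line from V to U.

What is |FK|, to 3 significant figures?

11.0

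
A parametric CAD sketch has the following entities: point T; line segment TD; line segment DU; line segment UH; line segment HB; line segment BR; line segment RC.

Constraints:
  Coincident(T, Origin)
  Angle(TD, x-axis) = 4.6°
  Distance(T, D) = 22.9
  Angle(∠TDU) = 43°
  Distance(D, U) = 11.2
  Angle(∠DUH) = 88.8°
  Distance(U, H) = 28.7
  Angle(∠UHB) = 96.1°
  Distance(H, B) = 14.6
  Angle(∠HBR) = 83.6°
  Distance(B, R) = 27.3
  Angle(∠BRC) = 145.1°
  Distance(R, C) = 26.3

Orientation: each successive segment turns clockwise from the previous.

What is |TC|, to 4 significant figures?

34.42

∠HBR = 83.6° gives BR at -43.90° from the x-axis; with |BR| = 27.3, R = (23.05, 6.011). ∠BRC = 145.1° gives RC at -78.80° from the x-axis; with |RC| = 26.3, C = (28.16, -19.79). Then |TC| = |C − T| = 34.42.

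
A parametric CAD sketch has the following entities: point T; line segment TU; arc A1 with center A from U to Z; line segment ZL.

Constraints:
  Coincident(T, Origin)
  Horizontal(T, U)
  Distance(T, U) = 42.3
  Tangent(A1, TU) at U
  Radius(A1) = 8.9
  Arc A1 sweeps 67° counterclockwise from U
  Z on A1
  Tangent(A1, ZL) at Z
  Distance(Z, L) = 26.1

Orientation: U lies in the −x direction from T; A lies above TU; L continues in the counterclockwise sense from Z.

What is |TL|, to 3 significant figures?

37.9

T is at the origin; TU is horizontal with |TU| = 42.3 and U on the −x side, so U = (-42.3, 0.00). Since A1 is tangent to TU there, AU ⟂ TU, so A = U + (0, 8.9) = (-42.3, 8.90). On A1, U sits at bearing -90° from A; a 67° counterclockwise sweep puts Z at bearing -23°, so Z = A + 8.9·(cos -23°, sin -23°) = (-34.1, 5.42). A1 meets ZL tangentially, so AZ is at right angles to ZL, so ZL runs along (−sin -23°, cos -23°); with |ZL| = 26.1, L = (-23.9, 29.4). Then |TL| = |L − T| = 37.9.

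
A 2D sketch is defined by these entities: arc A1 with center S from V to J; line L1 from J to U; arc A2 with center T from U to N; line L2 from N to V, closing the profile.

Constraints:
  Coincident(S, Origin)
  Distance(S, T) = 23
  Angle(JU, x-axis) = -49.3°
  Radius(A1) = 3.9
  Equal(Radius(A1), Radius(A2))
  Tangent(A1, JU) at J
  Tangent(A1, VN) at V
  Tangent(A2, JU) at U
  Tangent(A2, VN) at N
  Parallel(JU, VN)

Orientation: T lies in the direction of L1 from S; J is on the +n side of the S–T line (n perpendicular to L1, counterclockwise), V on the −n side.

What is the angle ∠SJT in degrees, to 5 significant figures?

80.376°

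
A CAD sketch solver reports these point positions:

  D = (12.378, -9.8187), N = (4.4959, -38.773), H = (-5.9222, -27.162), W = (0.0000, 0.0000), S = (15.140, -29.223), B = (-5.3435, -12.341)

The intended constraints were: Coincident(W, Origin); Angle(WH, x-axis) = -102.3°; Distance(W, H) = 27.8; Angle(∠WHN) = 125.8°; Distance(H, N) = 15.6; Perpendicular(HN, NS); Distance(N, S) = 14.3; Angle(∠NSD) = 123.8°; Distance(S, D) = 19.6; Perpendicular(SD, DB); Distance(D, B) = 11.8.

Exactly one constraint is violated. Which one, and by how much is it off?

Distance(D, B) = 11.8 — off by 6.10.

W = (0.00, 0.00) ✓; WH at -102.3° ✓; |WH| = 27.80 ✓; ∠WHN = 125.8° ✓; |HN| = 15.60 ✓; ∠(HN, NS) = 90.00° ✓; |NS| = 14.30 ✓; ∠NSD = 123.8° ✓; |SD| = 19.60 ✓; ∠(SD, DB) = 90.00° ✓; |DB| = 17.90 ✗.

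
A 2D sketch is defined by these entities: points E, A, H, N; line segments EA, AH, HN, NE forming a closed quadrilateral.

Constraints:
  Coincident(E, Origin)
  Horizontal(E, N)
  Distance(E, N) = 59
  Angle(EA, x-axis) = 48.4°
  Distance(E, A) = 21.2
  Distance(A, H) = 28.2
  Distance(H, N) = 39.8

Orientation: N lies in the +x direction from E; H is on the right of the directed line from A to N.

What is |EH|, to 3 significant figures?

23.9

Checks: E.y = 0.00, N.y = 0.00 ✓; |AH| = 28.20 ✓; |HN| = 39.80 ✓.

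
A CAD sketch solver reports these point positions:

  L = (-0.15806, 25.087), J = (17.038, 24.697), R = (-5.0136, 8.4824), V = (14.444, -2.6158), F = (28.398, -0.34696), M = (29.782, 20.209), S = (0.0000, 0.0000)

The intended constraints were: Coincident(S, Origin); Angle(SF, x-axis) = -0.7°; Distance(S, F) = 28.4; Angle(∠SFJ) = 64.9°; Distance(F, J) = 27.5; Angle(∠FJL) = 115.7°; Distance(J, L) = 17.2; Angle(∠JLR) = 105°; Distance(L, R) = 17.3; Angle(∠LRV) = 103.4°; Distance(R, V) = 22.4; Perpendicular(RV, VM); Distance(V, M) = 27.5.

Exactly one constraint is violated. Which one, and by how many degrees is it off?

Perpendicular(RV, VM) — off by 4.20°.

S = (0.00, 0.00) ✓; SF at -0.7000° ✓; |SF| = 28.40 ✓; ∠SFJ = 64.90° ✓; |FJ| = 27.50 ✓; ∠FJL = 115.7° ✓; |JL| = 17.20 ✓; ∠JLR = 105.0° ✓; |LR| = 17.30 ✓; ∠LRV = 103.4° ✓; |RV| = 22.40 ✓; ∠(RV, VM) = 85.80° ✗; |VM| = 27.50 ✓.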